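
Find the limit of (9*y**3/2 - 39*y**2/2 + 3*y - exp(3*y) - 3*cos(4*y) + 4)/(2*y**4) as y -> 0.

Substitution gives 0/0; apply L'Hôpital's rule 4 times.
After differentiating numerator and denominator 4 times the quotient is (-81*e^(3*y) - 768*cos(4*y))/(48); at y = 0 this is -283/16.

-283/16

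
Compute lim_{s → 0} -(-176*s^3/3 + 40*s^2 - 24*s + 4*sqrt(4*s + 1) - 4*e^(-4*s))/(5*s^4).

Substitution gives 0/0; apply L'Hôpital's rule 4 times.
After differentiating numerator and denominator 4 times the quotient is (-1024*e^(-4*s) - 960/(4*s + 1)^(7/2))/(-120); at s = 0 this is 248/15.

248/15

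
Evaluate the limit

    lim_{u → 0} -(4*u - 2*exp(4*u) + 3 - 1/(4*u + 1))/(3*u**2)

Substitution gives 0/0; apply L'Hôpital's rule 2 times.
After differentiating numerator and denominator 2 times the quotient is (-32*e^(4*u) - 32/(4*u + 1)^3)/(-6); at u = 0 this is 32/3.

32/3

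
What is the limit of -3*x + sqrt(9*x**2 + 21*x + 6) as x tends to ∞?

This has the form ∞ − ∞. Multiply and divide by the conjugate √(9*x^2 + 21*x + 6) + 3x.
That gives (21x + 6) / (√(9*x^2 + 21*x + 6) + 3x).
Divide numerator and denominator by x: the limit is 21/(2·3) = 7/2.

7/2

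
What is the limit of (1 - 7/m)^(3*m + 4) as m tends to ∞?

The base → 1 and the exponent → ∞: a 1^∞ form.
Take logarithms: (3m + 4)·ln(1 - 7/m). Since ln(1+u) ~ u for small u, this behaves like (3m)·(-7/m) → -21.
So the limit is e^(-21).

e^(-21)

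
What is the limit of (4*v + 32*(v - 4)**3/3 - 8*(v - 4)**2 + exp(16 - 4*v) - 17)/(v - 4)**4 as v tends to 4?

Direct substitution gives 0/0.
Apply L'Hôpital: lim (-16*v + 32*(v - 4)^2 - 4*e^(16 - 4*v) + 68)/(4*(v - 4)^3), still 0/0.
Apply L'Hôpital: lim (64*v + 16*e^(16 - 4*v) - 272)/(12*(v - 4)^2), still 0/0.
Apply L'Hôpital: lim (64 - 64*e^(16 - 4*v))/(24*v - 96), still 0/0.
After 4 applications of L'Hôpital's rule the quotient is (256*e^(16 - 4*v))/(24); substituting v = 4 gives 32/3.

32/3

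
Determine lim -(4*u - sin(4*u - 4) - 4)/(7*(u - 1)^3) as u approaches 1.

-32/21

Direct substitution gives 0/0.
Apply L'Hôpital: lim (4 - 4*cos(4*u - 4))/(-21*(u - 1)^2), still 0/0.
Apply L'Hôpital: lim (16*sin(4*u - 4))/(42 - 42*u), still 0/0.
After 3 applications of L'Hôpital's rule the quotient is (64*cos(4*u - 4))/(-42); substituting u = 1 gives -32/21.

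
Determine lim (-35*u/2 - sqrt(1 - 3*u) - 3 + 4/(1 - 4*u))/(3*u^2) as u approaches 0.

521/24

Substitution gives 0/0 (the numerator vanishes to order 2).
Expand each term to order u^2: the coefficient of u^2 in −√(1 - 3u) is 9/8 and in 4·1/(1 - 4u) is 64.
Lower-order terms cancel with the polynomial part, so the numerator is (521/8)·u^2 + o(u^2), and the limit is (521/8)/(3) = 521/24.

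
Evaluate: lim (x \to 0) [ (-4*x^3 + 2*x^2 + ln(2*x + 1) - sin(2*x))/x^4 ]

-4

Substitution gives 0/0; apply L'Hôpital's rule 4 times.
After differentiating numerator and denominator 4 times the quotient is (-16*sin(2*x) - 96/(2*x + 1)^4)/(24); at x = 0 this is -4.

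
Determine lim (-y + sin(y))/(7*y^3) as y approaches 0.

-1/42

Direct substitution gives 0/0.
Apply L'Hôpital: lim (cos(y) - 1)/(21*y^2), still 0/0.
Apply L'Hôpital: lim (-sin(y))/(42*y), still 0/0.
After 3 applications of L'Hôpital's rule the quotient is (-cos(y))/(42); substituting y = 0 gives -1/42.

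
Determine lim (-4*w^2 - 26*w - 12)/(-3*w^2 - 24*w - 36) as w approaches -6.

At w = -6 both the top and bottom vanish — a removable singularity. Factoring out (w + 6) from each leaves (-4*w - 2)/(-3*w - 6), which at w = -6 equals 11/6.

11/6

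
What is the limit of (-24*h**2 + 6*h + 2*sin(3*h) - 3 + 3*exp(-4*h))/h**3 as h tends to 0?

Substitution gives 0/0; apply L'Hôpital's rule 3 times.
After differentiating numerator and denominator 3 times the quotient is (-54*cos(3*h) - 192*e^(-4*h))/(6); at h = 0 this is -41.

-41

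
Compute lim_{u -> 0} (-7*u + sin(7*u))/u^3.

-343/6

Direct substitution gives 0/0.
Apply L'Hôpital: lim (7*cos(7*u) - 7)/(3*u^2), still 0/0.
Apply L'Hôpital: lim (-49*sin(7*u))/(6*u), still 0/0.
After 3 applications of L'Hôpital's rule the quotient is (-343*cos(7*u))/(6); substituting u = 0 gives -343/6.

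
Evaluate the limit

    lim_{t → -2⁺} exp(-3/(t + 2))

As t → -2⁺, -3/(t + 2) → −∞, so e^(-3/(t + 2)) → 0.

0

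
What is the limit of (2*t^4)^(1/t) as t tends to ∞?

Base → ∞ and exponent → 0: an ∞^0 form.
Take logs: (1/t)·ln(2·t^4) = (ln 2 + 4·ln t)/t → 0.
So the limit is e^0 = 1.

1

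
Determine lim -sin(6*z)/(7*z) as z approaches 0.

Substitution gives 0/0.
Write it as (6/(-7))·sin(6z)/(6z); since sin(u)/u → 1, the limit is -6/7.

-6/7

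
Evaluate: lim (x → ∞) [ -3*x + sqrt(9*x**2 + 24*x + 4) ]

4

An ∞ − ∞ form. Rationalising with the conjugate, the difference becomes (24x + 4) / (√(9*x^2 + 24*x + 4) + 3x).
For large x the denominator behaves like 2·3x, so the quotient tends to 24/6 = 4.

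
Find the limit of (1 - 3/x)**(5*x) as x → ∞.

e^(-15)

Write it as [(1 - 3/x)^x]^(5) · (1 - 3/x)^(0). The bracketed term tends to e^(-3) and the second factor to 1, so the limit is e^(-15).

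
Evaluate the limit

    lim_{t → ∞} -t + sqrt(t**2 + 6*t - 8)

3

This has the form ∞ − ∞. Multiply and divide by the conjugate √(t^2 + 6*t - 8) + t.
That gives (6t - 8) / (√(t^2 + 6*t - 8) + t).
Divide numerator and denominator by t: the limit is 6/(2·1) = 3.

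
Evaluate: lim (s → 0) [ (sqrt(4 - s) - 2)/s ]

Substitution gives 0/0. Multiply numerator and denominator by the conjugate √(4 - s) + √4.
The numerator becomes (4 - s) − 4 = -s, so the expression simplifies to -1/(√(4 - s) + √4).
Letting s → 0 gives -1/(2√4) = -1/4.

-1/4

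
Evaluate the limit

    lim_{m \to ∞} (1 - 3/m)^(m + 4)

The base → 1 and the exponent → ∞: a 1^∞ form.
Take logarithms: (m + 4)·ln(1 - 3/m). Since ln(1+u) ~ u for small u, this behaves like (m)·(-3/m) → -3.
So the limit is e^(-3).

e^(-3)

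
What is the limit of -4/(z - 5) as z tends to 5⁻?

∞

As z → 5⁻, (z - 5) → 0⁻, so (z - 5)^1 → 0⁻ and -4/(z - 5)^1 → ∞.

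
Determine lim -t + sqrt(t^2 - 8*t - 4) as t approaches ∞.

-4

An ∞ − ∞ form. Rationalising with the conjugate, the difference becomes (-8t - 4) / (√(t^2 - 8*t - 4) + t).
For large t the denominator behaves like 2·t, so the quotient tends to -8/2 = -4.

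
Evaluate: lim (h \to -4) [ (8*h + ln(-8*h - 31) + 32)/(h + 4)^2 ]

Direct substitution gives 0/0.
Apply L'Hôpital: lim (8 - 8/(-8*h - 31))/(2*h + 8), still 0/0.
After 2 applications of L'Hôpital's rule the quotient is (-64/(-8*h - 31)^2)/(2); substituting h = -4 gives -32.

-32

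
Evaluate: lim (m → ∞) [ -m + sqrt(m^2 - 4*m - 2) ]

-2

An ∞ − ∞ form. Rationalising with the conjugate, the difference becomes (-4m - 2) / (√(m^2 - 4*m - 2) + m).
For large m the denominator behaves like 2·m, so the quotient tends to -4/2 = -2.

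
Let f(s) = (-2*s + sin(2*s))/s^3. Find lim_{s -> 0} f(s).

-4/3

Direct substitution gives 0/0.
Apply L'Hôpital: lim (2*cos(2*s) - 2)/(3*s^2), still 0/0.
Apply L'Hôpital: lim (-4*sin(2*s))/(6*s), still 0/0.
After 3 applications of L'Hôpital's rule the quotient is (-8*cos(2*s))/(6); substituting s = 0 gives -4/3.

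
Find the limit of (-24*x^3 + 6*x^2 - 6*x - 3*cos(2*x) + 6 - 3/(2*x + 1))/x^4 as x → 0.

-50

Substitution gives 0/0 (the numerator vanishes to order 4).
Expand each term to order x^4: the coefficient of x^4 in -3·1/(1 + 2x) is -48 and in -3·cos(2x) is -2.
Lower-order terms cancel with the polynomial part, so the numerator is (-50)·x^4 + o(x^4), and the limit is (-50)/(1) = -50.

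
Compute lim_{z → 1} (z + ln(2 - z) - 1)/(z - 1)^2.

Direct substitution gives 0/0.
Apply L'Hôpital: lim (1 - 1/(2 - z))/(2*z - 2), still 0/0.
After 2 applications of L'Hôpital's rule the quotient is (-1/(2 - z)^2)/(2); substituting z = 1 gives -1/2.

-1/2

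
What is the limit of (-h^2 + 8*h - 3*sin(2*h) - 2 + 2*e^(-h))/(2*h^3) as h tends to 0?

Substitution gives 0/0 (the numerator vanishes to order 3).
Expand each term to order h^3: the coefficient of h^3 in 2·e^(-h) is -1/3 and in -3·sin(2h) is 4.
Lower-order terms cancel with the polynomial part, so the numerator is (11/3)·h^3 + o(h^3), and the limit is (11/3)/(2) = 11/6.

11/6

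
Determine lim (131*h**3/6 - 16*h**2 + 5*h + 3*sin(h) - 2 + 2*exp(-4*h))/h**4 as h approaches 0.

Substitution gives 0/0; apply L'Hôpital's rule 4 times.
After differentiating numerator and denominator 4 times the quotient is (3*sin(h) + 512*e^(-4*h))/(24); at h = 0 this is 64/3.

64/3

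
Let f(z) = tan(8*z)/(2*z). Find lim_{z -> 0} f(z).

Substitution gives 0/0.
Since tan(u)/u → 1 as u → 0, tan(8z)/(8z) → 1 and the limit is 8/2 = 4.

4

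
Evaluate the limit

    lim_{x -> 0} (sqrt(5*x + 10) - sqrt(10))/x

A 0/0 form; rationalise with √(10 + 5x) + √10. This collapses the numerator to 5x, leaving 5/(√(10 + 5x) + √10) → 5/(2√10) = √(10)/4.

√(10)/4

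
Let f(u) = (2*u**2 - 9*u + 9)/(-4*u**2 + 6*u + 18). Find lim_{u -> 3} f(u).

Direct substitution gives 0/0, so factor. Both numerator and denominator have (u - 3) as a factor.
After cancelling, the expression reduces to (2*u - 3)/(-4*u - 6).
Substituting u = 3 gives -1/6.

-1/6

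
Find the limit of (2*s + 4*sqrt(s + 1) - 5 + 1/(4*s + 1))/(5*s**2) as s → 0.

Substitution gives 0/0; apply L'Hôpital's rule 2 times.
After differentiating numerator and denominator 2 times the quotient is (32/(4*s + 1)^3 - 1/(s + 1)^(3/2))/(10); at s = 0 this is 31/10.

31/10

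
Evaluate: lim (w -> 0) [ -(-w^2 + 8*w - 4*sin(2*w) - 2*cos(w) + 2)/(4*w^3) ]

Substitution gives 0/0 (the numerator vanishes to order 3).
Expand each term to order w^3: the coefficient of w^3 in -4·sin(2w) is 16/3 and in -2·cos(w) is 0.
Lower-order terms cancel with the polynomial part, so the numerator is (16/3)·w^3 + o(w^3), and the limit is (16/3)/(-4) = -4/3.

-4/3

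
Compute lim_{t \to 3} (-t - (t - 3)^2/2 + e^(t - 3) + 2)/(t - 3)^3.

Direct substitution gives 0/0.
Apply L'Hôpital: lim (-t + e^(t - 3) + 2)/(3*(t - 3)^2), still 0/0.
Apply L'Hôpital: lim (e^(t - 3) - 1)/(6*t - 18), still 0/0.
After 3 applications of L'Hôpital's rule the quotient is (e^(t - 3))/(6); substituting t = 3 gives 1/6.

1/6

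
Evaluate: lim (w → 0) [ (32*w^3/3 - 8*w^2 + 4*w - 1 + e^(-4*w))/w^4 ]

Direct substitution gives 0/0.
Apply L'Hôpital: lim (32*w^2 - 16*w + 4 - 4*e^(-4*w))/(4*w^3), still 0/0.
Apply L'Hôpital: lim (64*w - 16 + 16*e^(-4*w))/(12*w^2), still 0/0.
Apply L'Hôpital: lim (64 - 64*e^(-4*w))/(24*w), still 0/0.
After 4 applications of L'Hôpital's rule the quotient is (256*e^(-4*w))/(24); substituting w = 0 gives 32/3.

32/3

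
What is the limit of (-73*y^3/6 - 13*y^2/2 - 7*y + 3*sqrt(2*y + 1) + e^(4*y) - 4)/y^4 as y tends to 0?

211/24

Substitution gives 0/0 (the numerator vanishes to order 4).
Expand each term to order y^4: the coefficient of y^4 in e^(4y) is 32/3 and in 3·√(1 + 2y) is -15/8.
Lower-order terms cancel with the polynomial part, so the numerator is (211/24)·y^4 + o(y^4), and the limit is (211/24)/(1) = 211/24.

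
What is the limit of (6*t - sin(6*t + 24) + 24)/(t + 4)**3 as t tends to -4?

36

Direct substitution gives 0/0.
Apply L'Hôpital: lim (6 - 6*cos(6*t + 24))/(3*(t + 4)^2), still 0/0.
Apply L'Hôpital: lim (36*sin(6*t + 24))/(6*t + 24), still 0/0.
After 3 applications of L'Hôpital's rule the quotient is (216*cos(6*t + 24))/(6); substituting t = -4 gives 36.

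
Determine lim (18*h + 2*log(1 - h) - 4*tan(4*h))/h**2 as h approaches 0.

-1

Substitution gives 0/0 (the numerator vanishes to order 2).
Expand each term to order h^2: the coefficient of h^2 in 2·ln(1 - h) is -1 and in -4·tan(4h) is 0.
Lower-order terms cancel with the polynomial part, so the numerator is (-1)·h^2 + o(h^2), and the limit is (-1)/(1) = -1.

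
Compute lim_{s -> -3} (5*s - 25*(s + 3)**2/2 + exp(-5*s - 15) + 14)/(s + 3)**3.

Direct substitution gives 0/0.
Apply L'Hôpital: lim (-25*s - 5*e^(-5*s - 15) - 70)/(3*(s + 3)^2), still 0/0.
Apply L'Hôpital: lim (25*e^(-5*s - 15) - 25)/(6*s + 18), still 0/0.
After 3 applications of L'Hôpital's rule the quotient is (-125*e^(-5*s - 15))/(6); substituting s = -3 gives -125/6.

-125/6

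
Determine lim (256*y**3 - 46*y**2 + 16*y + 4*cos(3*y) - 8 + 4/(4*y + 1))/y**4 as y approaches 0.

Substitution gives 0/0 (the numerator vanishes to order 4).
Expand each term to order y^4: the coefficient of y^4 in 4·1/(1 + 4y) is 1024 and in 4·cos(3y) is 27/2.
Lower-order terms cancel with the polynomial part, so the numerator is (2075/2)·y^4 + o(y^4), and the limit is (2075/2)/(1) = 2075/2.

2075/2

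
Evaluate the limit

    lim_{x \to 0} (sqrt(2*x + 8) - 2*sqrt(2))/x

Substitution gives 0/0. Multiply numerator and denominator by the conjugate √(8 + 2x) + √8.
The numerator becomes (8 + 2x) − 8 = 2x, so the expression simplifies to 2/(√(8 + 2x) + √8).
Letting x → 0 gives 2/(2√8) = √(2)/4.

√(2)/4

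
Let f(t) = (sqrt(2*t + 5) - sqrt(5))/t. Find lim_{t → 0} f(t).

√(5)/5

Substitution gives 0/0. Multiply numerator and denominator by the conjugate √(5 + 2t) + √5.
The numerator becomes (5 + 2t) − 5 = 2t, so the expression simplifies to 2/(√(5 + 2t) + √5).
Letting t → 0 gives 2/(2√5) = √(5)/5.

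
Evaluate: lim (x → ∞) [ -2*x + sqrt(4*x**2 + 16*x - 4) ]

This has the form ∞ − ∞. Multiply and divide by the conjugate √(4*x^2 + 16*x - 4) + 2x.
That gives (16x - 4) / (√(4*x^2 + 16*x - 4) + 2x).
Divide numerator and denominator by x: the limit is 16/(2·2) = 4.

4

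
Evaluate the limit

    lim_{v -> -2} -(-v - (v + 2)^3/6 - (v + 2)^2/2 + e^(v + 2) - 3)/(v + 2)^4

-1/24

Direct substitution gives 0/0.
Apply L'Hôpital: lim (-v - (v + 2)^2/2 + e^(v + 2) - 3)/(-4*(v + 2)^3), still 0/0.
Apply L'Hôpital: lim (-v + e^(v + 2) - 3)/(-12*(v + 2)^2), still 0/0.
Apply L'Hôpital: lim (e^(v + 2) - 1)/(-24*v - 48), still 0/0.
After 4 applications of L'Hôpital's rule the quotient is (e^(v + 2))/(-24); substituting v = -2 gives -1/24.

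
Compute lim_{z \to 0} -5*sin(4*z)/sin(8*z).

Substitution gives 0/0.
Divide numerator and denominator by z: sin(4z)/z → 4 and sin(8z)/z → 8, so the limit is -5·4/8 = -5/2.

-5/2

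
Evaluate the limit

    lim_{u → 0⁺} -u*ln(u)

0

This is a 0·(−∞) form. Rewrite as -1·ln(u) / u^(−1) and apply L'Hôpital:
the derivative quotient is -1·(1/u) / (−1·u^(−2)) = (1/1)·u^1 → 0.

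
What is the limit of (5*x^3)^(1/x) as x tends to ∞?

Base → ∞ and exponent → 0: an ∞^0 form.
Take logs: (1/x)·ln(5·x^3) = (ln 5 + 3·ln x)/x → 0.
So the limit is e^0 = 1.

1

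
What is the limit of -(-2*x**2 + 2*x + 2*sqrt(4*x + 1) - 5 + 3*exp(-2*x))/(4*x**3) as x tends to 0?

-1

Substitution gives 0/0; apply L'Hôpital's rule 3 times.
After differentiating numerator and denominator 3 times the quotient is (-24*e^(-2*x) + 48/(4*x + 1)^(5/2))/(-24); at x = 0 this is -1.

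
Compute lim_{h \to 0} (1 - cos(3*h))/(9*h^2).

1/2

Substitution gives 0/0.
Use (1 − cos u)/u² → 1/2 with u = 3h: the limit is 3²/(2·9) = 1/2.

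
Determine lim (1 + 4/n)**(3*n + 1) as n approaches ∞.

e^(12)

Write it as [(1 + 4/n)^n]^(3) · (1 + 4/n)^(1). The bracketed term tends to e^(4) and the second factor to 1, so the limit is e^(12).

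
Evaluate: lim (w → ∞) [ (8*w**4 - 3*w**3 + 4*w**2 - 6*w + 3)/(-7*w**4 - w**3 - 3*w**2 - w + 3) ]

Numerator and denominator both have degree 4.
Dividing every term by w^4, all lower-order terms vanish and the limit is the ratio of leading coefficients, 8/(-7) = -8/7.

-8/7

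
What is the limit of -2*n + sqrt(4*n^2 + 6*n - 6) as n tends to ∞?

3/2

This has the form ∞ − ∞. Multiply and divide by the conjugate √(4*n^2 + 6*n - 6) + 2n.
That gives (6n - 6) / (√(4*n^2 + 6*n - 6) + 2n).
Divide numerator and denominator by n: the limit is 6/(2·2) = 3/2.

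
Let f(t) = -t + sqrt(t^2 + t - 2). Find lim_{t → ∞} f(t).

An ∞ − ∞ form. Rationalising with the conjugate, the difference becomes (t - 2) / (√(t^2 + t - 2) + t).
For large t the denominator behaves like 2·t, so the quotient tends to 1/2 = 1/2.

1/2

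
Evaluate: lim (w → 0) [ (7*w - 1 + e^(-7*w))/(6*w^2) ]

49/12

Direct substitution gives 0/0.
Apply L'Hôpital: lim (7 - 7*e^(-7*w))/(12*w), still 0/0.
After 2 applications of L'Hôpital's rule the quotient is (49*e^(-7*w))/(12); substituting w = 0 gives 49/12.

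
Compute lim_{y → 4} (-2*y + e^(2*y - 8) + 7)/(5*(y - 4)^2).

2/5

Direct substitution gives 0/0.
Apply L'Hôpital: lim (2*e^(2*y - 8) - 2)/(10*y - 40), still 0/0.
After 2 applications of L'Hôpital's rule the quotient is (4*e^(2*y - 8))/(10); substituting y = 4 gives 2/5.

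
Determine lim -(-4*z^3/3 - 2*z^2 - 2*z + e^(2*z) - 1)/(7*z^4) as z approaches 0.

-2/21

Direct substitution gives 0/0.
Apply L'Hôpital: lim (-4*z^2 - 4*z + 2*e^(2*z) - 2)/(-28*z^3), still 0/0.
Apply L'Hôpital: lim (-8*z + 4*e^(2*z) - 4)/(-84*z^2), still 0/0.
Apply L'Hôpital: lim (8*e^(2*z) - 8)/(-168*z), still 0/0.
After 4 applications of L'Hôpital's rule the quotient is (16*e^(2*z))/(-168); substituting z = 0 gives -2/21.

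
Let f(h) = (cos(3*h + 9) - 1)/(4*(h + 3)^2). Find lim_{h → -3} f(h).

-9/8

Direct substitution gives 0/0.
Apply L'Hôpital: lim (-3*sin(3*h + 9))/(8*h + 24), still 0/0.
After 2 applications of L'Hôpital's rule the quotient is (-9*cos(3*h + 9))/(8); substituting h = -3 gives -9/8.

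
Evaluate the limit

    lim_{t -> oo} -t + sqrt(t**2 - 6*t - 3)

-3

An ∞ − ∞ form. Rationalising with the conjugate, the difference becomes (-6t - 3) / (√(t^2 - 6*t - 3) + t).
For large t the denominator behaves like 2·t, so the quotient tends to -6/2 = -3.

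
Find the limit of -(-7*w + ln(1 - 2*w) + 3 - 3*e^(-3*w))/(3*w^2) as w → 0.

Substitution gives 0/0; apply L'Hôpital's rule 2 times.
After differentiating numerator and denominator 2 times the quotient is (-27*e^(-3*w) - 4/(2*w - 1)^2)/(-6); at w = 0 this is 31/6.

31/6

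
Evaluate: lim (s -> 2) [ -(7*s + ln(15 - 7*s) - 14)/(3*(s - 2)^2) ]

49/6

Direct substitution gives 0/0.
Apply L'Hôpital: lim (7 - 7/(15 - 7*s))/(12 - 6*s), still 0/0.
After 2 applications of L'Hôpital's rule the quotient is (-49/(15 - 7*s)^2)/(-6); substituting s = 2 gives 49/6.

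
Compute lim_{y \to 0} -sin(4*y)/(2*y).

-2

Substitution gives 0/0.
Write it as (4/(-2))·sin(4y)/(4y); since sin(u)/u → 1, the limit is -2.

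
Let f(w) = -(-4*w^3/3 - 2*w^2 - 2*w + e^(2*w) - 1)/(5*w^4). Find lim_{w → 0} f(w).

Direct substitution gives 0/0.
Apply L'Hôpital: lim (-4*w^2 - 4*w + 2*e^(2*w) - 2)/(-20*w^3), still 0/0.
Apply L'Hôpital: lim (-8*w + 4*e^(2*w) - 4)/(-60*w^2), still 0/0.
Apply L'Hôpital: lim (8*e^(2*w) - 8)/(-120*w), still 0/0.
After 4 applications of L'Hôpital's rule the quotient is (16*e^(2*w))/(-120); substituting w = 0 gives -2/15.

-2/15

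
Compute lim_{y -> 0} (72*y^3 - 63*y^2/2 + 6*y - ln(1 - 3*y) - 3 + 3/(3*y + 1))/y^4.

Substitution gives 0/0 (the numerator vanishes to order 4).
Expand each term to order y^4: the coefficient of y^4 in 3·1/(1 + 3y) is 243 and in −ln(1 - 3y) is 81/4.
Lower-order terms cancel with the polynomial part, so the numerator is (1053/4)·y^4 + o(y^4), and the limit is (1053/4)/(1) = 1053/4.

1053/4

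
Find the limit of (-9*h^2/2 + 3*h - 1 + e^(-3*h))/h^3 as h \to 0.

-9/2

Direct substitution gives 0/0.
Apply L'Hôpital: lim (-9*h + 3 - 3*e^(-3*h))/(3*h^2), still 0/0.
Apply L'Hôpital: lim (-9 + 9*e^(-3*h))/(6*h), still 0/0.
After 3 applications of L'Hôpital's rule the quotient is (-27*e^(-3*h))/(6); substituting h = 0 gives -9/2.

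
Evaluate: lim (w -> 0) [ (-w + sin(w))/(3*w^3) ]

-1/18

Direct substitution gives 0/0.
Apply L'Hôpital: lim (cos(w) - 1)/(9*w^2), still 0/0.
Apply L'Hôpital: lim (-sin(w))/(18*w), still 0/0.
After 3 applications of L'Hôpital's rule the quotient is (-cos(w))/(18); substituting w = 0 gives -1/18.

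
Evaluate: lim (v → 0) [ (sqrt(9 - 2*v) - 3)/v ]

Substitution gives 0/0. Multiply numerator and denominator by the conjugate √(9 - 2v) + √9.
The numerator becomes (9 - 2v) − 9 = -2v, so the expression simplifies to -2/(√(9 - 2v) + √9).
Letting v → 0 gives -2/(2√9) = -1/3.

-1/3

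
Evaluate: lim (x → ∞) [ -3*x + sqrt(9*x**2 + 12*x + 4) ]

An ∞ − ∞ form. Rationalising with the conjugate, the difference becomes (12x + 4) / (√(9*x^2 + 12*x + 4) + 3x).
For large x the denominator behaves like 2·3x, so the quotient tends to 12/6 = 2.

2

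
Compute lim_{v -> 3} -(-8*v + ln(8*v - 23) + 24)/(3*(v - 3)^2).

32/3

Direct substitution gives 0/0.
Apply L'Hôpital: lim (-8 + 8/(8*v - 23))/(18 - 6*v), still 0/0.
After 2 applications of L'Hôpital's rule the quotient is (-64/(8*v - 23)^2)/(-6); substituting v = 3 gives 32/3.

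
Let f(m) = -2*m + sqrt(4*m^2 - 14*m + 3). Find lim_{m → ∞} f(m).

An ∞ − ∞ form. Rationalising with the conjugate, the difference becomes (-14m + 3) / (√(4*m^2 - 14*m + 3) + 2m).
For large m the denominator behaves like 2·2m, so the quotient tends to -14/4 = -7/2.

-7/2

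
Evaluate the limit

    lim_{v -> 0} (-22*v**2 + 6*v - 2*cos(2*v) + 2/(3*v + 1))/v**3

-54

Substitution gives 0/0 (the numerator vanishes to order 3).
Expand each term to order v^3: the coefficient of v^3 in -2·cos(2v) is 0 and in 2·1/(1 + 3v) is -54.
Lower-order terms cancel with the polynomial part, so the numerator is (-54)·v^3 + o(v^3), and the limit is (-54)/(1) = -54.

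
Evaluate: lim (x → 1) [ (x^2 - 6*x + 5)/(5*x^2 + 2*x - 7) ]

-1/3

Since x = 1 makes numerator and denominator zero, (x - 1) divides both.
Cancelling it gives (x - 5)/(5*x + 7); now plug in x = 1 to get -1/3.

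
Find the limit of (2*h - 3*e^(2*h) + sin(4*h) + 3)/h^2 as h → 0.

Substitution gives 0/0 (the numerator vanishes to order 2).
Expand each term to order h^2: the coefficient of h^2 in sin(4h) is 0 and in -3·e^(2h) is -6.
Lower-order terms cancel with the polynomial part, so the numerator is (-6)·h^2 + o(h^2), and the limit is (-6)/(1) = -6.

-6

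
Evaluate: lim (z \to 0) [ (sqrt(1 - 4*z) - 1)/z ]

-2

Substitution gives 0/0. Multiply numerator and denominator by the conjugate √(1 - 4z) + √1.
The numerator becomes (1 - 4z) − 1 = -4z, so the expression simplifies to -4/(√(1 - 4z) + √1).
Letting z → 0 gives -4/(2√1) = -2.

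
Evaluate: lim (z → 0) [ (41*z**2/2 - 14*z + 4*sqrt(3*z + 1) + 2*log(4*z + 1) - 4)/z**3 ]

593/12

Substitution gives 0/0 (the numerator vanishes to order 3).
Expand each term to order z^3: the coefficient of z^3 in 2·ln(1 + 4z) is 128/3 and in 4·√(1 + 3z) is 27/4.
Lower-order terms cancel with the polynomial part, so the numerator is (593/12)·z^3 + o(z^3), and the limit is (593/12)/(1) = 593/12.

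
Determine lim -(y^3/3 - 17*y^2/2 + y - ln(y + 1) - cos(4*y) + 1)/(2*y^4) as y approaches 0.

125/24

Substitution gives 0/0; apply L'Hôpital's rule 4 times.
After differentiating numerator and denominator 4 times the quotient is (-256*cos(4*y) + 6/(y + 1)^4)/(-48); at y = 0 this is 125/24.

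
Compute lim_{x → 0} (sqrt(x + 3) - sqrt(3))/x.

√(3)/6

A 0/0 form; rationalise with √(3 + x) + √3. This collapses the numerator to x, leaving 1/(√(3 + x) + √3) → 1/(2√3) = √(3)/6.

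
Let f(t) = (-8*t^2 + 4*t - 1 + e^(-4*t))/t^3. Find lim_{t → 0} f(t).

-32/3

Direct substitution gives 0/0.
Apply L'Hôpital: lim (-16*t + 4 - 4*e^(-4*t))/(3*t^2), still 0/0.
Apply L'Hôpital: lim (-16 + 16*e^(-4*t))/(6*t), still 0/0.
After 3 applications of L'Hôpital's rule the quotient is (-64*e^(-4*t))/(6); substituting t = 0 gives -32/3.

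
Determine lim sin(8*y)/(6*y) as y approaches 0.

Substitution gives 0/0.
Write it as (8/6)·sin(8y)/(8y); since sin(u)/u → 1, the limit is 4/3.

4/3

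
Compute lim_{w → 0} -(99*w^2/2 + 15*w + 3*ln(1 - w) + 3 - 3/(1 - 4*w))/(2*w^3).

193/2

Substitution gives 0/0 (the numerator vanishes to order 3).
Expand each term to order w^3: the coefficient of w^3 in -3·1/(1 - 4w) is -192 and in 3·ln(1 - w) is -1.
Lower-order terms cancel with the polynomial part, so the numerator is (-193)·w^3 + o(w^3), and the limit is (-193)/(-2) = 193/2.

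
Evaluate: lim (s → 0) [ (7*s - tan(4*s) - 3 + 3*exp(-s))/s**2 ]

Substitution gives 0/0 (the numerator vanishes to order 2).
Expand each term to order s^2: the coefficient of s^2 in 3·e^(-s) is 3/2 and in −tan(4s) is 0.
Lower-order terms cancel with the polynomial part, so the numerator is (3/2)·s^2 + o(s^2), and the limit is (3/2)/(1) = 3/2.

3/2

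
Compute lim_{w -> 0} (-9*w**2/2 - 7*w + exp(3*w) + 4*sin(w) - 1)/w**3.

23/6

Substitution gives 0/0 (the numerator vanishes to order 3).
Expand each term to order w^3: the coefficient of w^3 in 4·sin(w) is -2/3 and in e^(3w) is 9/2.
Lower-order terms cancel with the polynomial part, so the numerator is (23/6)·w^3 + o(w^3), and the limit is (23/6)/(1) = 23/6.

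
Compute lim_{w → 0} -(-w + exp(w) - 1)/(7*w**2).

Direct substitution gives 0/0.
Apply L'Hôpital: lim (e^(w) - 1)/(-14*w), still 0/0.
After 2 applications of L'Hôpital's rule the quotient is (e^(w))/(-14); substituting w = 0 gives -1/14.

-1/14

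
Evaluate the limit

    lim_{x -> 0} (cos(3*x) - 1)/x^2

Direct substitution gives 0/0.
Apply L'Hôpital: lim (-3*sin(3*x))/(2*x), still 0/0.
After 2 applications of L'Hôpital's rule the quotient is (-9*cos(3*x))/(2); substituting x = 0 gives -9/2.

-9/2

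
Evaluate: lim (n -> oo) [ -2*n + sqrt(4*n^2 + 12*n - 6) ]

An ∞ − ∞ form. Rationalising with the conjugate, the difference becomes (12n - 6) / (√(4*n^2 + 12*n - 6) + 2n).
For large n the denominator behaves like 2·2n, so the quotient tends to 12/4 = 3.

3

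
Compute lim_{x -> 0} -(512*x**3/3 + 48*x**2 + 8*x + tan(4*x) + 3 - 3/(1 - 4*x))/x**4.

768

Substitution gives 0/0 (the numerator vanishes to order 4).
Expand each term to order x^4: the coefficient of x^4 in -3·1/(1 - 4x) is -768 and in tan(4x) is 0.
Lower-order terms cancel with the polynomial part, so the numerator is (-768)·x^4 + o(x^4), and the limit is (-768)/(-1) = 768.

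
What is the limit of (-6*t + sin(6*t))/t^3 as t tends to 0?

Direct substitution gives 0/0.
Apply L'Hôpital: lim (6*cos(6*t) - 6)/(3*t^2), still 0/0.
Apply L'Hôpital: lim (-36*sin(6*t))/(6*t), still 0/0.
After 3 applications of L'Hôpital's rule the quotient is (-216*cos(6*t))/(6); substituting t = 0 gives -36.

-36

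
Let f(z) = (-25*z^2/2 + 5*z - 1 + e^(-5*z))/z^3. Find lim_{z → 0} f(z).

Direct substitution gives 0/0.
Apply L'Hôpital: lim (-25*z + 5 - 5*e^(-5*z))/(3*z^2), still 0/0.
Apply L'Hôpital: lim (-25 + 25*e^(-5*z))/(6*z), still 0/0.
After 3 applications of L'Hôpital's rule the quotient is (-125*e^(-5*z))/(6); substituting z = 0 gives -125/6.

-125/6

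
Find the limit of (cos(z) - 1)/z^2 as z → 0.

-1/2

Direct substitution gives 0/0.
Apply L'Hôpital: lim (-sin(z))/(2*z), still 0/0.
After 2 applications of L'Hôpital's rule the quotient is (-cos(z))/(2); substituting z = 0 gives -1/2.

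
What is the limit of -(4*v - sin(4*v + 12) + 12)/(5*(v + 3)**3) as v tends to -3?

Direct substitution gives 0/0.
Apply L'Hôpital: lim (4 - 4*cos(4*v + 12))/(-15*(v + 3)^2), still 0/0.
Apply L'Hôpital: lim (16*sin(4*v + 12))/(-30*v - 90), still 0/0.
After 3 applications of L'Hôpital's rule the quotient is (64*cos(4*v + 12))/(-30); substituting v = -3 gives -32/15.

-32/15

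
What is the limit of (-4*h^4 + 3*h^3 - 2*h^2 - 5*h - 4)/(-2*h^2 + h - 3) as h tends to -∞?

The numerator has higher degree (4 > 2); the quotient behaves like (-4/(-2))·h^2 for large |h|.
As h → −∞ this diverges to ∞.

∞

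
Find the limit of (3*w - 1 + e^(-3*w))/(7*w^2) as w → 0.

Direct substitution gives 0/0.
Apply L'Hôpital: lim (3 - 3*e^(-3*w))/(14*w), still 0/0.
After 2 applications of L'Hôpital's rule the quotient is (9*e^(-3*w))/(14); substituting w = 0 gives 9/14.

9/14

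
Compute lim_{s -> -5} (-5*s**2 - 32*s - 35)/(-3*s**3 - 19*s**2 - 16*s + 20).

At s = -5 both the top and bottom vanish — a removable singularity. Factoring out (s + 5) from each leaves (-5*s - 7)/(-3*s^2 - 4*s + 4), which at s = -5 equals -6/17.

-6/17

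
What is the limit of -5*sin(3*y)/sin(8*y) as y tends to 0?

Substitution gives 0/0.
Divide numerator and denominator by y: sin(3y)/y → 3 and sin(8y)/y → 8, so the limit is -5·3/8 = -15/8.

-15/8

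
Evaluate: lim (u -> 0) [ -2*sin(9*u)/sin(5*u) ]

Substitution gives 0/0.
Divide numerator and denominator by u: sin(9u)/u → 9 and sin(5u)/u → 5, so the limit is -2·9/5 = -18/5.

-18/5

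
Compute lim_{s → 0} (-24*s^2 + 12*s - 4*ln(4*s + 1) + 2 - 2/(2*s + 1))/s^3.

Substitution gives 0/0 (the numerator vanishes to order 3).
Expand each term to order s^3: the coefficient of s^3 in -2·1/(1 + 2s) is 16 and in -4·ln(1 + 4s) is -256/3.
Lower-order terms cancel with the polynomial part, so the numerator is (-208/3)·s^3 + o(s^3), and the limit is (-208/3)/(1) = -208/3.

-208/3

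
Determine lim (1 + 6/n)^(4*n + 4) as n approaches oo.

e^(24)

The base → 1 and the exponent → ∞: a 1^∞ form.
Take logarithms: (4n + 4)·ln(1 + 6/n). Since ln(1+u) ~ u for small u, this behaves like (4n)·(6/n) → 24.
So the limit is e^(24).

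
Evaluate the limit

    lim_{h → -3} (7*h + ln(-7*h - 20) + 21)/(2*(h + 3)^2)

-49/4

Direct substitution gives 0/0.
Apply L'Hôpital: lim (7 - 7/(-7*h - 20))/(4*h + 12), still 0/0.
After 2 applications of L'Hôpital's rule the quotient is (-49/(-7*h - 20)^2)/(4); substituting h = -3 gives -49/4.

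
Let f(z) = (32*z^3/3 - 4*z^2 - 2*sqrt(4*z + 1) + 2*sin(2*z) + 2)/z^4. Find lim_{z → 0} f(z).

20

Substitution gives 0/0; apply L'Hôpital's rule 4 times.
After differentiating numerator and denominator 4 times the quotient is (32*sin(2*z) + 480/(4*z + 1)^(7/2))/(24); at z = 0 this is 20.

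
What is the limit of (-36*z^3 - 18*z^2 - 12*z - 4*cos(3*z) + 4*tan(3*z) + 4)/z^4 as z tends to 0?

Substitution gives 0/0 (the numerator vanishes to order 4).
Expand each term to order z^4: the coefficient of z^4 in -4·cos(3z) is -27/2 and in 4·tan(3z) is 0.
Lower-order terms cancel with the polynomial part, so the numerator is (-27/2)·z^4 + o(z^4), and the limit is (-27/2)/(1) = -27/2.

-27/2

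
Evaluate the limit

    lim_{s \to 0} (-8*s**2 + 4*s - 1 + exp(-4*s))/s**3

-32/3

Direct substitution gives 0/0.
Apply L'Hôpital: lim (-16*s + 4 - 4*e^(-4*s))/(3*s^2), still 0/0.
Apply L'Hôpital: lim (-16 + 16*e^(-4*s))/(6*s), still 0/0.
After 3 applications of L'Hôpital's rule the quotient is (-64*e^(-4*s))/(6); substituting s = 0 gives -32/3.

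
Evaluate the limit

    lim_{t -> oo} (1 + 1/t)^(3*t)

e^(3)

Let L be the limit and take ln: ln L = lim (3t)·ln(1 + 1/t) = lim (3t)·(1/t + O(1/t²)) = 3.
Hence L = e^(3).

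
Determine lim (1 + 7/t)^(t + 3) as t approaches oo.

The base → 1 and the exponent → ∞: a 1^∞ form.
Take logarithms: (t + 3)·ln(1 + 7/t). Since ln(1+u) ~ u for small u, this behaves like (t)·(7/t) → 7.
So the limit is e^(7).

e^(7)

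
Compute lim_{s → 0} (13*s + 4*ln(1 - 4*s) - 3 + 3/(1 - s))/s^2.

Substitution gives 0/0 (the numerator vanishes to order 2).
Expand each term to order s^2: the coefficient of s^2 in 4·ln(1 - 4s) is -32 and in 3·1/(1 - s) is 3.
Lower-order terms cancel with the polynomial part, so the numerator is (-29)·s^2 + o(s^2), and the limit is (-29)/(1) = -29.

-29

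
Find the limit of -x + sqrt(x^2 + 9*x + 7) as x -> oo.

This has the form ∞ − ∞. Multiply and divide by the conjugate √(x^2 + 9*x + 7) + x.
That gives (9x + 7) / (√(x^2 + 9*x + 7) + x).
Divide numerator and denominator by x: the limit is 9/(2·1) = 9/2.

9/2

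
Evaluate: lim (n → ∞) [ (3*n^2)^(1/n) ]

Base → ∞ and exponent → 0: an ∞^0 form.
Take logs: (1/n)·ln(3·n^2) = (ln 3 + 2·ln n)/n → 0.
So the limit is e^0 = 1.

1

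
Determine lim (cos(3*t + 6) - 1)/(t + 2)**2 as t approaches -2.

Direct substitution gives 0/0.
Apply L'Hôpital: lim (-3*sin(3*t + 6))/(2*t + 4), still 0/0.
After 2 applications of L'Hôpital's rule the quotient is (-9*cos(3*t + 6))/(2); substituting t = -2 gives -9/2.

-9/2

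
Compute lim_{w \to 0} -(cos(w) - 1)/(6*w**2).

Direct substitution gives 0/0.
Apply L'Hôpital: lim (-sin(w))/(-12*w), still 0/0.
After 2 applications of L'Hôpital's rule the quotient is (-cos(w))/(-12); substituting w = 0 gives 1/12.

1/12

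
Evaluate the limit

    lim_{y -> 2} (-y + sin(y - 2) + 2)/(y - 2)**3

-1/6

Direct substitution gives 0/0.
Apply L'Hôpital: lim (cos(y - 2) - 1)/(3*(y - 2)^2), still 0/0.
Apply L'Hôpital: lim (-sin(y - 2))/(6*y - 12), still 0/0.
After 3 applications of L'Hôpital's rule the quotient is (-cos(y - 2))/(6); substituting y = 2 gives -1/6.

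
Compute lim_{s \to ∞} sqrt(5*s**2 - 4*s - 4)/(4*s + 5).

√(5)/4

For large |s|, √(5*s^2 - 4*s - 4) ≈ √5·|s| and the denominator ≈ 4s.
Since s → +∞, |s| = s, giving √5/(4) = √(5)/4.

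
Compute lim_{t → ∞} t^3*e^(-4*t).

0

Write as t^3/e^{4t}, an ∞/∞ form.
Exponential growth dominates any polynomial, so repeated L'Hôpital (or the standard result) gives 0.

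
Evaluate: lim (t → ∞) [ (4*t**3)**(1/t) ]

Base → ∞ and exponent → 0: an ∞^0 form.
Take logs: (1/t)·ln(4·t^3) = (ln 4 + 3·ln t)/t → 0.
So the limit is e^0 = 1.

1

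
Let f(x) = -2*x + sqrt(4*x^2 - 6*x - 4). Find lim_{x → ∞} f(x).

-3/2

An ∞ − ∞ form. Rationalising with the conjugate, the difference becomes (-6x - 4) / (√(4*x^2 - 6*x - 4) + 2x).
For large x the denominator behaves like 2·2x, so the quotient tends to -6/4 = -3/2.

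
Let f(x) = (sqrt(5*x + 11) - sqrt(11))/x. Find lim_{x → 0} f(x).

5*√(11)/22

A 0/0 form; rationalise with √(11 + 5x) + √11. This collapses the numerator to 5x, leaving 5/(√(11 + 5x) + √11) → 5/(2√11) = 5*√(11)/22.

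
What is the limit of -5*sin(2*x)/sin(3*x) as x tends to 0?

-10/3

Substitution gives 0/0.
Divide numerator and denominator by x: sin(2x)/x → 2 and sin(3x)/x → 3, so the limit is -5·2/3 = -10/3.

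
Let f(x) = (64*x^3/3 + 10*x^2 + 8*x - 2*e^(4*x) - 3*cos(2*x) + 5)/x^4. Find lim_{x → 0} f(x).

-70/3

Substitution gives 0/0 (the numerator vanishes to order 4).
Expand each term to order x^4: the coefficient of x^4 in -3·cos(2x) is -2 and in -2·e^(4x) is -64/3.
Lower-order terms cancel with the polynomial part, so the numerator is (-70/3)·x^4 + o(x^4), and the limit is (-70/3)/(1) = -70/3.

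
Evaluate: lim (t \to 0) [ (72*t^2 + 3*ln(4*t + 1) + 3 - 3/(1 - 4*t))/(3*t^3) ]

-128/3

Substitution gives 0/0 (the numerator vanishes to order 3).
Expand each term to order t^3: the coefficient of t^3 in -3·1/(1 - 4t) is -192 and in 3·ln(1 + 4t) is 64.
Lower-order terms cancel with the polynomial part, so the numerator is (-128)·t^3 + o(t^3), and the limit is (-128)/(3) = -128/3.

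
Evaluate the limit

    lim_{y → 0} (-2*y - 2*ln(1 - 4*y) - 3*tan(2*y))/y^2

16

Substitution gives 0/0; apply L'Hôpital's rule 2 times.
After differentiating numerator and denominator 2 times the quotient is (-24*tan(2*y)/cos(2*y)^2 + 32/(4*y - 1)^2)/(2); at y = 0 this is 16.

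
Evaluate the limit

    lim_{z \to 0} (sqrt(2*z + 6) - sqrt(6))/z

√(6)/6

A 0/0 form; rationalise with √(6 + 2z) + √6. This collapses the numerator to 2z, leaving 2/(√(6 + 2z) + √6) → 2/(2√6) = √(6)/6.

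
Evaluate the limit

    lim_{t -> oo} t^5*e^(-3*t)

0

Write as t^5/e^{3t}, an ∞/∞ form.
Exponential growth dominates any polynomial, so repeated L'Hôpital (or the standard result) gives 0.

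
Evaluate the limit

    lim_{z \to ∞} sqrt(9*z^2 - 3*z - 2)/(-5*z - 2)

For large |z|, √(9*z^2 - 3*z - 2) ≈ √9·|z| and the denominator ≈ -5z.
Since z → +∞, |z| = z, giving √9/(-5) = -3/5.

-3/5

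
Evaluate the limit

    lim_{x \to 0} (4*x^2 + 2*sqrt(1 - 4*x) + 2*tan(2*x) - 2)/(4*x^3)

-2/3

Substitution gives 0/0; apply L'Hôpital's rule 3 times.
After differentiating numerator and denominator 3 times the quotient is (96*tan(2*x)^2/cos(2*x)^2 + 32/cos(2*x)^2 - 48/(1 - 4*x)^(5/2))/(24); at x = 0 this is -2/3.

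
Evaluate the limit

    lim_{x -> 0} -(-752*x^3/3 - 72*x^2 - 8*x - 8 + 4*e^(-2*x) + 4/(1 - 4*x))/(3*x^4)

Substitution gives 0/0; apply L'Hôpital's rule 4 times.
After differentiating numerator and denominator 4 times the quotient is (64*e^(-2*x) - 24576/(4*x - 1)^5)/(-72); at x = 0 this is -3080/9.

-3080/9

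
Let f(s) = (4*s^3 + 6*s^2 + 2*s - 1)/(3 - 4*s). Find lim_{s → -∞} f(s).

The numerator has higher degree (3 > 1); the quotient behaves like (4/(-4))·s^2 for large |s|.
As s → −∞ this diverges to -∞.

-∞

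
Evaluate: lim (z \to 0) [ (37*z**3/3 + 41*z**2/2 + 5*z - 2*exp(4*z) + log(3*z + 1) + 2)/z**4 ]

Substitution gives 0/0 (the numerator vanishes to order 4).
Expand each term to order z^4: the coefficient of z^4 in ln(1 + 3z) is -81/4 and in -2·e^(4z) is -64/3.
Lower-order terms cancel with the polynomial part, so the numerator is (-499/12)·z^4 + o(z^4), and the limit is (-499/12)/(1) = -499/12.

-499/12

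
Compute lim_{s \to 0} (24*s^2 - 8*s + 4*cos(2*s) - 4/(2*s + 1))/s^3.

Substitution gives 0/0; apply L'Hôpital's rule 3 times.
After differentiating numerator and denominator 3 times the quotient is (32*sin(2*s) + 192/(2*s + 1)^4)/(6); at s = 0 this is 32.

32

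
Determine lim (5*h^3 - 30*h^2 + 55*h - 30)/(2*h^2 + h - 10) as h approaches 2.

-5/9

Direct substitution gives 0/0, so factor. Both numerator and denominator have (h - 2) as a factor.
After cancelling, the expression reduces to (5*h^2 - 20*h + 15)/(2*h + 5).
Substituting h = 2 gives -5/9.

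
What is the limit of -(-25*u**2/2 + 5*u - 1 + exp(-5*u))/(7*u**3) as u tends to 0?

Direct substitution gives 0/0.
Apply L'Hôpital: lim (-25*u + 5 - 5*e^(-5*u))/(-21*u^2), still 0/0.
Apply L'Hôpital: lim (-25 + 25*e^(-5*u))/(-42*u), still 0/0.
After 3 applications of L'Hôpital's rule the quotient is (-125*e^(-5*u))/(-42); substituting u = 0 gives 125/42.

125/42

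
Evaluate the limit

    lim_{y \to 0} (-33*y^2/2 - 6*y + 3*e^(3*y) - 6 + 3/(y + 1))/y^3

21/2

Substitution gives 0/0 (the numerator vanishes to order 3).
Expand each term to order y^3: the coefficient of y^3 in 3·e^(3y) is 27/2 and in 3·1/(1 + y) is -3.
Lower-order terms cancel with the polynomial part, so the numerator is (21/2)·y^3 + o(y^3), and the limit is (21/2)/(1) = 21/2.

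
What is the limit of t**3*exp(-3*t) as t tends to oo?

Write as t^3/e^{3t}, an ∞/∞ form.
Exponential growth dominates any polynomial, so repeated L'Hôpital (or the standard result) gives 0.

0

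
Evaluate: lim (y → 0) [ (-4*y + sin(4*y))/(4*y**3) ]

Direct substitution gives 0/0.
Apply L'Hôpital: lim (4*cos(4*y) - 4)/(12*y^2), still 0/0.
Apply L'Hôpital: lim (-16*sin(4*y))/(24*y), still 0/0.
After 3 applications of L'Hôpital's rule the quotient is (-64*cos(4*y))/(24); substituting y = 0 gives -8/3.

-8/3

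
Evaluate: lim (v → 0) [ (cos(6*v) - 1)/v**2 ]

-18

Direct substitution gives 0/0.
Apply L'Hôpital: lim (-6*sin(6*v))/(2*v), still 0/0.
After 2 applications of L'Hôpital's rule the quotient is (-36*cos(6*v))/(2); substituting v = 0 gives -18.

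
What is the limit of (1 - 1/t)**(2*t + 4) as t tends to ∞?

e^(-2)

Write it as [(1 - 1/t)^t]^(2) · (1 - 1/t)^(4). The bracketed term tends to e^(-1) and the second factor to 1, so the limit is e^(-2).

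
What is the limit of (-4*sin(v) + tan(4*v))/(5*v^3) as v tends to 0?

22/5

Substitution gives 0/0; apply L'Hôpital's rule 3 times.
After differentiating numerator and denominator 3 times the quotient is (4*cos(v) + 384*tan(4*v)^4 + 512*tan(4*v)^2 + 128)/(30); at v = 0 this is 22/5.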